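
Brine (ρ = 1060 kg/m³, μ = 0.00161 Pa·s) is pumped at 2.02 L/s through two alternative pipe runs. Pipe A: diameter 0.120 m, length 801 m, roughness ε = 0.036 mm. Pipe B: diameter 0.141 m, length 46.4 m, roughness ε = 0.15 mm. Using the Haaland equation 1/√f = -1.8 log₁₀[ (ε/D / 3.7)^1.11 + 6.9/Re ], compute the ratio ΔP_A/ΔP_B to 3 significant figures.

Pipe A: V = Q/A = 0.00202/0.01131 = 0.1786 m/s; Re = 1.411e+04; ε/D = 0.0003; Haaland → f = 0.02859; ΔP_A = f(L/D)(ρV²/2) = 3226 Pa.
Pipe B: V = Q/A = 0.00202/0.01561 = 0.1294 m/s; Re = 1.201e+04; ε/D = 0.00106; Haaland → f = 0.03091; ΔP_B = f(L/D)(ρV²/2) = 90.22 Pa.
ΔP_A/ΔP_B = 3226/90.22 = 35.8.

ΔP_A/ΔP_B ≈ 35.8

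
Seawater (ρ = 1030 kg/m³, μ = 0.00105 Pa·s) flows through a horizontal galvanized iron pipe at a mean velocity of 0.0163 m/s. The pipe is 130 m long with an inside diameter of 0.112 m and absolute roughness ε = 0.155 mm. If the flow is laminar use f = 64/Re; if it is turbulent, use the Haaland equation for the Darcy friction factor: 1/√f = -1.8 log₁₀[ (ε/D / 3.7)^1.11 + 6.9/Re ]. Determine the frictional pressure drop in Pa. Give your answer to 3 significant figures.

ΔP ≈ 5.68 Pa

Reynolds number Re = ρVD/μ = 1030 · 0.0163 · 0.112 / 0.00105 = 1791.
Re < 2300 → laminar flow, so f = 64/Re = 64/1791 = 0.03574 (the turbulent correlation is not needed).
Darcy-Weisbach: ΔP = f(L/D)(ρV²/2) = 0.03574·(130/0.112)·(1030·0.0163²/2) = 0.03574·1161·0.1368 = 5.676 Pa.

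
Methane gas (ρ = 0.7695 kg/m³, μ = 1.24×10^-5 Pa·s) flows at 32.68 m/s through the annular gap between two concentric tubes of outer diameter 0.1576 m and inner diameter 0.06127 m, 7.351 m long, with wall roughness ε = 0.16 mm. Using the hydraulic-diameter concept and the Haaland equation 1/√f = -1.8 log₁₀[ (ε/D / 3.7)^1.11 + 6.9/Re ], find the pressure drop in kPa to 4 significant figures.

ΔP ≈ 0.7293 kPa

Hydraulic diameter D_h = 4A/P = D_o - D_i = 0.1576 - 0.06127 = 0.09633 m.
Re = ρVD_h/μ = 0.7695·32.68·0.09633/1.24e-05 = 1.954e+05.
ε/D_h = 0.00016/0.09633 = 0.00166; Haaland gives 1/√f = -1.8 log₁₀[0.000192+3.53e-05] = 6.557, so f = 0.02326.
ΔP = f(L/D_h)(ρV²/2) = 0.02326·7.351/0.09633·410.9 = 729.3 Pa.
ΔP = 0.7293 kPa.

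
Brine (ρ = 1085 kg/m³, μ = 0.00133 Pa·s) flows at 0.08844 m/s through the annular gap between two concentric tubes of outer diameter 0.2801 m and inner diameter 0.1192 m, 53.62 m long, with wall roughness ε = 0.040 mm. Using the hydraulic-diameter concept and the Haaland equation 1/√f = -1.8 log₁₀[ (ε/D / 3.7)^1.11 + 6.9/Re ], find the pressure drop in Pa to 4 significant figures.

Hydraulic diameter D_h = 4A/P = D_o - D_i = 0.2801 - 0.1192 = 0.1609 m.
Re = ρVD_h/μ = 1085·0.08844·0.1609/0.00133 = 1.161e+04.
ε/D_h = 4e-05/0.1609 = 0.000249; Haaland gives 1/√f = -1.8 log₁₀[2.34e-05+0.000594] = 5.777, so f = 0.02997.
ΔP = f(L/D_h)(ρV²/2) = 0.02997·53.62/0.1609·4.243 = 42.38 Pa.

ΔP ≈ 42.38 Pa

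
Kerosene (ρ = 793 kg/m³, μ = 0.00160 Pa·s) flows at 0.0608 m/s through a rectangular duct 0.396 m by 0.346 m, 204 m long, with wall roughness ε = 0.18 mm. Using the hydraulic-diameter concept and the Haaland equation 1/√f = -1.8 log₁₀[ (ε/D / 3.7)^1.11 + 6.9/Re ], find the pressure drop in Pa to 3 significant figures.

Hydraulic diameter D_h = 4A/P = 4·(0.396·0.346)/(2·(0.396+0.346)) = 0.5481/1.484 = 0.3693 m.
Re = ρVD_h/μ = 793·0.0608·0.3693/0.0016 = 1.113e+04.
ε/D_h = 0.00018/0.3693 = 0.000487; Haaland gives 1/√f = -1.8 log₁₀[4.93e-05+0.00062] = 5.714, so f = 0.03063.
ΔP = f(L/D_h)(ρV²/2) = 0.03063·204/0.3693·1.466 = 24.8 Pa.

ΔP ≈ 24.8 Pa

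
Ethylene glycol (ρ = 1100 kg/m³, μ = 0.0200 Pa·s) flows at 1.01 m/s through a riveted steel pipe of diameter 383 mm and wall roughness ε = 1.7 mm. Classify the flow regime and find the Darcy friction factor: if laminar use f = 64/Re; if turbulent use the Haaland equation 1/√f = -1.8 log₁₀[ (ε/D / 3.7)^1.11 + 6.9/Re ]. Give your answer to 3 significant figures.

f ≈ 0.0332

Re = ρVD/μ = 1100·1.01·0.383/0.02 = 2.128e+04.
Re > 4000 → turbulent. ε/D = 0.0017/0.383 = 0.00444; Haaland: 1/√f = -1.8 log₁₀[0.000572 + 0.000324] = 5.485, so f = 0.03324.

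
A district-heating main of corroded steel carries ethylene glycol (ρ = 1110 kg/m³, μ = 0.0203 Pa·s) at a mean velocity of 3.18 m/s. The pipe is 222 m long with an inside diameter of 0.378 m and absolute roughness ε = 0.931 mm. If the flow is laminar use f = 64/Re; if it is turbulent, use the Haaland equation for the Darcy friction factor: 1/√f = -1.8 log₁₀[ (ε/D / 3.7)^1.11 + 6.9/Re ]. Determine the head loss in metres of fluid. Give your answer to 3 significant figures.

h_f ≈ 8.11 m

Reynolds number Re = ρVD/μ = 1110 · 3.18 · 0.378 / 0.0203 = 6.573e+04.
Re > 4000 → turbulent. Relative roughness ε/D = 0.000931/0.378 = 0.00246. Haaland: 1/√f = -1.8 log₁₀[(0.00246/3.7)^1.11 + 6.9/6.573e+04] = -1.8 log₁₀[0.000298 + 0.000105] = 6.111, so f = 0.02678.
Darcy-Weisbach: ΔP = f(L/D)(ρV²/2) = 0.02678·(222/0.378)·(1110·3.18²/2) = 0.02678·587.3·5612 = 8.826e+04 Pa.
Head loss h_f = ΔP/(ρg) = 8.826e+04/(1110·9.81) = 8.11 m.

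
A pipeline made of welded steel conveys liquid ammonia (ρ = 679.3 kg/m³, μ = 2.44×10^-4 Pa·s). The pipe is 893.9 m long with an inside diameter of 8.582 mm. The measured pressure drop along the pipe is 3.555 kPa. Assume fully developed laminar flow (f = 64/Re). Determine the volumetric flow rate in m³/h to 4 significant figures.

Q ≈ 0.007812 m³/h

For laminar flow, f = 64/Re with Re = ρVD/μ, so Darcy-Weisbach reduces to ΔP = 32μLV/D². Solving for V: V = ΔP·D²/(32μL) = 3555·(0.008582)²/(32·0.000244·893.9) = 0.03751 m/s.
Check: Re = ρVD/μ = 679.3·0.03751·0.008582/0.000244 = 896.3 < 2300, so the laminar assumption holds.
Q = V·A = 0.03751·(π/4·0.008582²) = 2.17e-06 m³/s = 0.007812 m³/h.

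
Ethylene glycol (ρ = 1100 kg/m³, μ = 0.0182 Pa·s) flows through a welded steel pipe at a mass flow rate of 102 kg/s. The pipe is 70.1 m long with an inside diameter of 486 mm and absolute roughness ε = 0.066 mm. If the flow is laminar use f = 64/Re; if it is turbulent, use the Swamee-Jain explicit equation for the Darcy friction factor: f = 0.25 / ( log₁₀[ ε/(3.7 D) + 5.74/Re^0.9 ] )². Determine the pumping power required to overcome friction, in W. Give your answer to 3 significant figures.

P ≈ 51.9 W

A = πD²/4 = π(0.486)²/4 = 0.1855 m²; mean velocity V = ṁ/(ρA) = 102/(1100 · 0.1855) = 0.4999 m/s.
Reynolds number Re = ρVD/μ = 1100 · 0.4999 · 0.486 / 0.0182 = 1.468e+04.
Re > 4000 → turbulent. Relative roughness ε/D = 6.6e-05/0.486 = 0.000136. Swamee-Jain: f = 0.25/(log₁₀[0.000136/3.7 + 5.74/1.468e+04^0.9])² = 0.25/(log₁₀[3.67e-05 + 0.00102])² = 0.25/(-2.976)² = 0.02823.
Darcy-Weisbach: ΔP = f(L/D)(ρV²/2) = 0.02823·(70.1/0.486)·(1100·0.4999²/2) = 0.02823·144.2·137.4 = 559.6 Pa.
Q = ṁ/ρ = 102/1100 = 0.09273 m³/s.
Pumping power P = QΔP = 0.09273·559.6 = 51.89 W = 51.9 W.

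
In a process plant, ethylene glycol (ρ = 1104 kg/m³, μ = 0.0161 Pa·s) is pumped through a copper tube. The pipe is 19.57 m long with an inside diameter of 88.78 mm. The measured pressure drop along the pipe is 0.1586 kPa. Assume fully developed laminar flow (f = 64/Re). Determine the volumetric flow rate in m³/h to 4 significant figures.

For laminar flow, f = 64/Re with Re = ρVD/μ, so Darcy-Weisbach reduces to ΔP = 32μLV/D². Solving for V: V = ΔP·D²/(32μL) = 158.6·(0.08878)²/(32·0.0161·19.57) = 0.124 m/s.
Check: Re = ρVD/μ = 1104·0.124·0.08878/0.0161 = 754.8 < 2300, so the laminar assumption holds.
Q = V·A = 0.124·(π/4·0.08878²) = 0.0007675 m³/s = 2.763 m³/h.

Q ≈ 2.763 m³/h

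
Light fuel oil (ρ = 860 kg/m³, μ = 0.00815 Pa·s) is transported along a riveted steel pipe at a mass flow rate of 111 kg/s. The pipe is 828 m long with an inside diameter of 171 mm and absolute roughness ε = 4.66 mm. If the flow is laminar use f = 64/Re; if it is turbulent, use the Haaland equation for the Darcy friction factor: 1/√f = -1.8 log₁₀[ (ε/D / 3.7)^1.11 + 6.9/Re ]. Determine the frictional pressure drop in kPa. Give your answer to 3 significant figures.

A = πD²/4 = π(0.171)²/4 = 0.02297 m²; mean velocity V = ṁ/(ρA) = 111/(860 · 0.02297) = 5.62 m/s.
Reynolds number Re = ρVD/μ = 860 · 5.62 · 0.171 / 0.00815 = 1.014e+05.
Re > 4000 → turbulent. Relative roughness ε/D = 0.00466/0.171 = 0.0273. Haaland: 1/√f = -1.8 log₁₀[(0.0273/3.7)^1.11 + 6.9/1.014e+05] = -1.8 log₁₀[0.00429 + 6.8e-05] = 4.249, so f = 0.05539.
Darcy-Weisbach: ΔP = f(L/D)(ρV²/2) = 0.05539·(828/0.171)·(860·5.62²/2) = 0.05539·4842·1.358e+04 = 3.643e+06 Pa.
ΔP = 3.643e+06 Pa = 3640 kPa.

ΔP ≈ 3640 kPa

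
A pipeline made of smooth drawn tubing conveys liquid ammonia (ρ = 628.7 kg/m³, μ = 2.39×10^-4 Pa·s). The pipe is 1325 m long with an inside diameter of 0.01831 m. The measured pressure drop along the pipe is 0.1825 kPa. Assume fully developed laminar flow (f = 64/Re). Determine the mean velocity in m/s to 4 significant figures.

For laminar flow, f = 64/Re with Re = ρVD/μ, so Darcy-Weisbach reduces to ΔP = 32μLV/D². Solving for V: V = ΔP·D²/(32μL) = 182.5·(0.01831)²/(32·0.000239·1325) = 0.006038 m/s.
Check: Re = ρVD/μ = 628.7·0.006038·0.01831/0.000239 = 290.8 < 2300, so the laminar assumption holds.

V ≈ 0.006038 m/s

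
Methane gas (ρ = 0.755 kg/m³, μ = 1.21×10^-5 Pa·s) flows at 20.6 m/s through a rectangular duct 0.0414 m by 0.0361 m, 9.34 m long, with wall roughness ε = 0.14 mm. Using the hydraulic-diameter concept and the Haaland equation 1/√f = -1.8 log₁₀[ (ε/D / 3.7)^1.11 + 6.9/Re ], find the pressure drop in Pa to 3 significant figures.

ΔP ≈ 1150 Pa

Hydraulic diameter D_h = 4A/P = 4·(0.0414·0.0361)/(2·(0.0414+0.0361)) = 0.005978/0.155 = 0.03857 m.
Re = ρVD_h/μ = 0.755·20.6·0.03857/1.21e-05 = 4.958e+04.
ε/D_h = 0.00014/0.03857 = 0.00363; Haaland gives 1/√f = -1.8 log₁₀[0.000458+0.000139] = 5.803, so f = 0.02969.
ΔP = f(L/D_h)(ρV²/2) = 0.02969·9.34/0.03857·160.2 = 1152 Pa.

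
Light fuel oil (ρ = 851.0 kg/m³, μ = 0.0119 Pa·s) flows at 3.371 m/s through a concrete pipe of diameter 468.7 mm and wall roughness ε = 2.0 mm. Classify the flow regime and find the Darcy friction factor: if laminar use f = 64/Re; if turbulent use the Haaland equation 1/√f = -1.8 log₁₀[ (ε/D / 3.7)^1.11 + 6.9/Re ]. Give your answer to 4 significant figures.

Re = ρVD/μ = 851·3.371·0.4687/0.0119 = 1.13e+05.
Re > 4000 → turbulent. ε/D = 0.002/0.4687 = 0.00427; Haaland: 1/√f = -1.8 log₁₀[0.000548 + 6.11e-05] = 5.788, so f = 0.02985.

f ≈ 0.02985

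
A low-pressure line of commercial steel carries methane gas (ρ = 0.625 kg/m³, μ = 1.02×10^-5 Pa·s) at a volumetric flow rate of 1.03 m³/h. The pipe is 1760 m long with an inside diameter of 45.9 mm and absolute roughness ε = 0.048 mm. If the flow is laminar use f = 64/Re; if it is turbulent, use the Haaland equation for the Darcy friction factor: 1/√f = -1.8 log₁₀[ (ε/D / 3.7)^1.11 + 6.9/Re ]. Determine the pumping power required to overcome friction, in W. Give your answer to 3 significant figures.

Q = 1.03 m³/h = 1.03/3600 = 0.0002861 m³/s.
Cross-sectional area A = πD²/4 = π(0.0459)²/4 = 0.001655 m²; mean velocity V = Q/A = 0.0002861/0.001655 = 0.1729 m/s.
Reynolds number Re = ρVD/μ = 0.625 · 0.1729 · 0.0459 / 1.02e-05 = 486.3.
Re < 2300 → laminar flow, so f = 64/Re = 64/486.3 = 0.1316 (the turbulent correlation is not needed).
Darcy-Weisbach: ΔP = f(L/D)(ρV²/2) = 0.1316·(1760/0.0459)·(0.625·0.1729²/2) = 0.1316·3.834e+04·0.009343 = 47.15 Pa.
Pumping power P = QΔP = 0.0002861·47.15 = 0.01349 W = 0.0135 W.

P ≈ 0.0135 W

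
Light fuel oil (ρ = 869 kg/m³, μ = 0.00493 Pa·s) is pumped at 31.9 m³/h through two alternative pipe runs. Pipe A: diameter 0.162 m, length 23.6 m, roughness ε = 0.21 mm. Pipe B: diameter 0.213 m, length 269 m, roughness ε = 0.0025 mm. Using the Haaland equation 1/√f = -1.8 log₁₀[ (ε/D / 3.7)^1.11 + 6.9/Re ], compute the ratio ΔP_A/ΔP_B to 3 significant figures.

ΔP_A/ΔP_B ≈ 0.341

Pipe A: V = Q/A = 0.008861/0.02061 = 0.4299 m/s; Re = 1.228e+04; ε/D = 0.0013; Haaland → f = 0.03111; ΔP_A = f(L/D)(ρV²/2) = 363.9 Pa.
Pipe B: V = Q/A = 0.008861/0.03563 = 0.2487 m/s; Re = 9337; ε/D = 1.17e-05; Haaland → f = 0.03149; ΔP_B = f(L/D)(ρV²/2) = 1068 Pa.
ΔP_A/ΔP_B = 363.9/1068 = 0.341.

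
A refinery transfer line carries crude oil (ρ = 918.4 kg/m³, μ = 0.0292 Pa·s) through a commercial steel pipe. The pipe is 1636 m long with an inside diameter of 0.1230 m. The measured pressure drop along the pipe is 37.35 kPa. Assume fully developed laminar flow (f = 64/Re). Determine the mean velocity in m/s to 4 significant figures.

For laminar flow, f = 64/Re with Re = ρVD/μ, so Darcy-Weisbach reduces to ΔP = 32μLV/D². Solving for V: V = ΔP·D²/(32μL) = 3.735e+04·(0.123)²/(32·0.0292·1636) = 0.3696 m/s.
Check: Re = ρVD/μ = 918.4·0.3696·0.123/0.0292 = 1430 < 2300, so the laminar assumption holds.

V ≈ 0.3696 m/s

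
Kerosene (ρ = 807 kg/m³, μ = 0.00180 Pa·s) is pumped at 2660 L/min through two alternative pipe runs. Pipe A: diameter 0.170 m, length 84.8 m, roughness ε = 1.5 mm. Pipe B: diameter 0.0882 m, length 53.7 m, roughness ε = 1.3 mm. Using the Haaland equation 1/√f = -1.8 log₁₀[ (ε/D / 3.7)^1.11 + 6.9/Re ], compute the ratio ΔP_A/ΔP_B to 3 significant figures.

Pipe A: V = Q/A = 0.04433/0.0227 = 1.953 m/s; Re = 1.489e+05; ε/D = 0.00882; Haaland → f = 0.03683; ΔP_A = f(L/D)(ρV²/2) = 2.828e+04 Pa.
Pipe B: V = Q/A = 0.04433/0.00611 = 7.256 m/s; Re = 2.869e+05; ε/D = 0.0147; Haaland → f = 0.04366; ΔP_B = f(L/D)(ρV²/2) = 5.647e+05 Pa.
ΔP_A/ΔP_B = 2.828e+04/5.647e+05 = 0.0501.

ΔP_A/ΔP_B ≈ 0.0501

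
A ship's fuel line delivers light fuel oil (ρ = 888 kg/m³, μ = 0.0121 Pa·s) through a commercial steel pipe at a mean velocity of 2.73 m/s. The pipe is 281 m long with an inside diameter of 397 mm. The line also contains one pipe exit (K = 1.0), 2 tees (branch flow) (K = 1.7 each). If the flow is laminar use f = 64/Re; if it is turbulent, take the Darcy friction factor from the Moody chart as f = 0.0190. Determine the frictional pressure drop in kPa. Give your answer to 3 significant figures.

ΔP ≈ 59.1 kPa

Reynolds number Re = ρVD/μ = 888 · 2.73 · 0.397 / 0.0121 = 7.954e+04.
Re > 4000 → turbulent; use the Moody-chart value f = 0.0190.
Total minor-loss coefficient ΣK = 1·1 + 2·1.7 = 4.4.
ΔP = [f·L/D + ΣK]·(ρV²/2) = [0.019·281/0.397 + 4.4]·(888·2.73²/2) = [13.45 + 4.4]·3309 = 5.906e+04 Pa.
ΔP = 5.906e+04 Pa = 59.1 kPa.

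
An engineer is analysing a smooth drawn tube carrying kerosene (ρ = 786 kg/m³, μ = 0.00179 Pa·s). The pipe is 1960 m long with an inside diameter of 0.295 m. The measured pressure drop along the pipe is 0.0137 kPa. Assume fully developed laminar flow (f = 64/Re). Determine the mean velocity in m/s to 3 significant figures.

V ≈ 0.0106 m/s

For laminar flow, f = 64/Re with Re = ρVD/μ, so Darcy-Weisbach reduces to ΔP = 32μLV/D². Solving for V: V = ΔP·D²/(32μL) = 13.7·(0.295)²/(32·0.00179·1960) = 0.01062 m/s.
Check: Re = ρVD/μ = 786·0.01062·0.295/0.00179 = 1376 < 2300, so the laminar assumption holds.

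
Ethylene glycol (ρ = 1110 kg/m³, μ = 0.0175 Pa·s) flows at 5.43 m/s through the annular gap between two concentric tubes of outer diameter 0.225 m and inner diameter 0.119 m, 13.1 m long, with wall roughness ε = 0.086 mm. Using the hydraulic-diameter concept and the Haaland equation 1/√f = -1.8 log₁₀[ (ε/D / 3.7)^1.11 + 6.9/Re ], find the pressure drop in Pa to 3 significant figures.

ΔP ≈ 49300 Pa

Hydraulic diameter D_h = 4A/P = D_o - D_i = 0.225 - 0.119 = 0.106 m.
Re = ρVD_h/μ = 1110·5.43·0.106/0.0175 = 3.651e+04.
ε/D_h = 8.6e-05/0.106 = 0.000811; Haaland gives 1/√f = -1.8 log₁₀[8.68e-05+0.000189] = 6.407, so f = 0.02436.
ΔP = f(L/D_h)(ρV²/2) = 0.02436·13.1/0.106·1.636e+04 = 4.927e+04 Pa.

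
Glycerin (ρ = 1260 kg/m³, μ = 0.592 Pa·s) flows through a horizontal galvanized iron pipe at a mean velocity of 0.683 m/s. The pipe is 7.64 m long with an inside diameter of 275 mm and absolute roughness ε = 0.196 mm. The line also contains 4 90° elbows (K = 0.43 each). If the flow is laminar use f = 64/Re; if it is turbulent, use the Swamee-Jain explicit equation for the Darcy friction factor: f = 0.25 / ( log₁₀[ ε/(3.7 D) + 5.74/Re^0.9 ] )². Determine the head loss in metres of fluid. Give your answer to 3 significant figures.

h_f ≈ 0.147 m

Reynolds number Re = ρVD/μ = 1260 · 0.683 · 0.275 / 0.592 = 399.8.
Re < 2300 → laminar flow, so f = 64/Re = 64/399.8 = 0.1601 (the turbulent correlation is not needed).
Total minor-loss coefficient ΣK = 4·0.43 = 1.72.
ΔP = [f·L/D + ΣK]·(ρV²/2) = [0.1601·7.64/0.275 + 1.72]·(1260·0.683²/2) = [4.448 + 1.72]·293.9 = 1813 Pa.
Head loss h_f = ΔP/(ρg) = 1813/(1260·9.81) = 0.147 m.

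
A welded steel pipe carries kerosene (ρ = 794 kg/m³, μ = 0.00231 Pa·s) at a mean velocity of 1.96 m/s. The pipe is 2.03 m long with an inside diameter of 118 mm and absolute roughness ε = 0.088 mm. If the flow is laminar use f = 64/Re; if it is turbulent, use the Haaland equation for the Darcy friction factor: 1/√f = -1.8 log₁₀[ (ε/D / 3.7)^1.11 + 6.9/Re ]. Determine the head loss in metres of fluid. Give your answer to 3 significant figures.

h_f ≈ 0.0727 m

Reynolds number Re = ρVD/μ = 794 · 1.96 · 0.118 / 0.00231 = 7.95e+04.
Re > 4000 → turbulent. Relative roughness ε/D = 8.8e-05/0.118 = 0.000746. Haaland: 1/√f = -1.8 log₁₀[(0.000746/3.7)^1.11 + 6.9/7.95e+04] = -1.8 log₁₀[7.9e-05 + 8.68e-05] = 6.805, so f = 0.0216.
Darcy-Weisbach: ΔP = f(L/D)(ρV²/2) = 0.0216·(2.03/0.118)·(794·1.96²/2) = 0.0216·17.2·1525 = 566.7 Pa.
Head loss h_f = ΔP/(ρg) = 566.7/(794·9.81) = 0.0727 m.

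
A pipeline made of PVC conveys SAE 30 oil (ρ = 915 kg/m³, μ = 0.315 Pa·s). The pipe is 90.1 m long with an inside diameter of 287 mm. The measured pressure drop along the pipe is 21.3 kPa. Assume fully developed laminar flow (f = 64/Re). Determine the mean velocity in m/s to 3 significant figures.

V ≈ 1.93 m/s

For laminar flow, f = 64/Re with Re = ρVD/μ, so Darcy-Weisbach reduces to ΔP = 32μLV/D². Solving for V: V = ΔP·D²/(32μL) = 2.13e+04·(0.287)²/(32·0.315·90.1) = 1.932 m/s.
Check: Re = ρVD/μ = 915·1.932·0.287/0.315 = 1610 < 2300, so the laminar assumption holds.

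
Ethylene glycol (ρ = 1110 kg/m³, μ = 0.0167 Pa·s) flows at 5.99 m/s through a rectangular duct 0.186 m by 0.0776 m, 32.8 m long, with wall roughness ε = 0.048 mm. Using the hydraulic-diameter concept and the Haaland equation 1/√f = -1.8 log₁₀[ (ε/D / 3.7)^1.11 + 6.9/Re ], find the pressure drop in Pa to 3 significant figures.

ΔP ≈ 135000 Pa

Hydraulic diameter D_h = 4A/P = 4·(0.186·0.0776)/(2·(0.186+0.0776)) = 0.05773/0.5272 = 0.1095 m.
Re = ρVD_h/μ = 1110·5.99·0.1095/0.0167 = 4.36e+04.
ε/D_h = 4.8e-05/0.1095 = 0.000438; Haaland gives 1/√f = -1.8 log₁₀[4.38e-05+0.000158] = 6.65, so f = 0.02261.
ΔP = f(L/D_h)(ρV²/2) = 0.02261·32.8/0.1095·1.991e+04 = 1.349e+05 Pa.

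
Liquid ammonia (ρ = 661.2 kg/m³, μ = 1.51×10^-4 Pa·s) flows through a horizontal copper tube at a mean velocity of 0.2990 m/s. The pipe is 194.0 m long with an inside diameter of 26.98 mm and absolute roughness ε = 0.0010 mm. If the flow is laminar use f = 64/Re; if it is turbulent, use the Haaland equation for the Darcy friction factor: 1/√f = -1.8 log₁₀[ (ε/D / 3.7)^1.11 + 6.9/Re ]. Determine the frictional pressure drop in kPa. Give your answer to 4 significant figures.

Reynolds number Re = ρVD/μ = 661.2 · 0.299 · 0.02698 / 0.000151 = 3.532e+04.
Re > 4000 → turbulent. Relative roughness ε/D = 1e-06/0.02698 = 3.71e-05. Haaland: 1/√f = -1.8 log₁₀[(3.71e-05/3.7)^1.11 + 6.9/3.532e+04] = -1.8 log₁₀[2.82e-06 + 0.000195] = 6.665, so f = 0.02251.
Darcy-Weisbach: ΔP = f(L/D)(ρV²/2) = 0.02251·(194/0.02698)·(661.2·0.299²/2) = 0.02251·7191·29.56 = 4784 Pa.
ΔP = 4784 Pa = 4.784 kPa.

ΔP ≈ 4.784 kPa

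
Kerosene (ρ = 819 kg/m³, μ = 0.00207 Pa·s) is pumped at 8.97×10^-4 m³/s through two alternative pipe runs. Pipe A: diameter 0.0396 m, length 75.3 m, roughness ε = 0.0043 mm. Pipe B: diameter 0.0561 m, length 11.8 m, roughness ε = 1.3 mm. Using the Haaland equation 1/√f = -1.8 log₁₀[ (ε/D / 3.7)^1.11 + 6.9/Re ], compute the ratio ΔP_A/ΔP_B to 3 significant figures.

ΔP_A/ΔP_B ≈ 19.5

Pipe A: V = Q/A = 0.000897/0.001232 = 0.7283 m/s; Re = 1.141e+04; ε/D = 0.000109; Haaland → f = 0.02992; ΔP_A = f(L/D)(ρV²/2) = 1.236e+04 Pa.
Pipe B: V = Q/A = 0.000897/0.002472 = 0.3629 m/s; Re = 8055; ε/D = 0.0232; Haaland → f = 0.05577; ΔP_B = f(L/D)(ρV²/2) = 632.6 Pa.
ΔP_A/ΔP_B = 1.236e+04/632.6 = 19.5.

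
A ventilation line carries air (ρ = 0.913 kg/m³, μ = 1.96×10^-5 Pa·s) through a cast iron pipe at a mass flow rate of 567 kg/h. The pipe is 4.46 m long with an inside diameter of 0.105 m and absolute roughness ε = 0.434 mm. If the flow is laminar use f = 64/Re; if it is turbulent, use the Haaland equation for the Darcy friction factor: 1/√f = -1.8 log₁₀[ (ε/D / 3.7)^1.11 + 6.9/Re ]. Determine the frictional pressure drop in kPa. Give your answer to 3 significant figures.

ΔP ≈ 0.229 kPa

ṁ = 567 kg/h = 567/3600 = 0.1575 kg/s.
A = πD²/4 = π(0.105)²/4 = 0.008659 m²; mean velocity V = ṁ/(ρA) = 0.1575/(0.913 · 0.008659) = 19.92 m/s.
Reynolds number Re = ρVD/μ = 0.913 · 19.92 · 0.105 / 1.96e-05 = 9.744e+04.
Re > 4000 → turbulent. Relative roughness ε/D = 0.000434/0.105 = 0.00413. Haaland: 1/√f = -1.8 log₁₀[(0.00413/3.7)^1.11 + 6.9/9.744e+04] = -1.8 log₁₀[0.000529 + 7.08e-05] = 5.8, so f = 0.02973.
Darcy-Weisbach: ΔP = f(L/D)(ρV²/2) = 0.02973·(4.46/0.105)·(0.913·19.92²/2) = 0.02973·42.48·181.2 = 228.8 Pa.
ΔP = 228.8 Pa = 0.229 kPa.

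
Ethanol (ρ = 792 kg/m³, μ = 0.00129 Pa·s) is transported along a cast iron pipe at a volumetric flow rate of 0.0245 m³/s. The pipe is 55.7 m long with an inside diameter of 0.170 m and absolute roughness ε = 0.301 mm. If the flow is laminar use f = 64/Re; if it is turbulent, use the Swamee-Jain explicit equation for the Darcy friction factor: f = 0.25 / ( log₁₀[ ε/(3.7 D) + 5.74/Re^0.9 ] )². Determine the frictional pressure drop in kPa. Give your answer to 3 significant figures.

Cross-sectional area A = πD²/4 = π(0.17)²/4 = 0.0227 m²; mean velocity V = Q/A = 0.0245/0.0227 = 1.079 m/s.
Reynolds number Re = ρVD/μ = 792 · 1.079 · 0.17 / 0.00129 = 1.127e+05.
Re > 4000 → turbulent. Relative roughness ε/D = 0.000301/0.17 = 0.00177. Swamee-Jain: f = 0.25/(log₁₀[0.00177/3.7 + 5.74/1.127e+05^0.9])² = 0.25/(log₁₀[0.000479 + 0.000163])² = 0.25/(-3.193)² = 0.02453.
Darcy-Weisbach: ΔP = f(L/D)(ρV²/2) = 0.02453·(55.7/0.17)·(792·1.079²/2) = 0.02453·327.6·461.4 = 3707 Pa.
ΔP = 3707 Pa = 3.71 kPa.

ΔP ≈ 3.71 kPa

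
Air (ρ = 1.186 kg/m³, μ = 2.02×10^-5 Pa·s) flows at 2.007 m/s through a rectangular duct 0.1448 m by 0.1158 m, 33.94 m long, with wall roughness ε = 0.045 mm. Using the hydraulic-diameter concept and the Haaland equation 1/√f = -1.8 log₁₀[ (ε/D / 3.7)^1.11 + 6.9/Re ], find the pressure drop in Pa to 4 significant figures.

ΔP ≈ 17.74 Pa

Hydraulic diameter D_h = 4A/P = 4·(0.1448·0.1158)/(2·(0.1448+0.1158)) = 0.06707/0.5212 = 0.1287 m.
Re = ρVD_h/μ = 1.186·2.007·0.1287/2.02e-05 = 1.516e+04.
ε/D_h = 4.5e-05/0.1287 = 0.00035; Haaland gives 1/√f = -1.8 log₁₀[3.41e-05+0.000455] = 5.959, so f = 0.02816.
ΔP = f(L/D_h)(ρV²/2) = 0.02816·33.94/0.1287·2.389 = 17.74 Pa.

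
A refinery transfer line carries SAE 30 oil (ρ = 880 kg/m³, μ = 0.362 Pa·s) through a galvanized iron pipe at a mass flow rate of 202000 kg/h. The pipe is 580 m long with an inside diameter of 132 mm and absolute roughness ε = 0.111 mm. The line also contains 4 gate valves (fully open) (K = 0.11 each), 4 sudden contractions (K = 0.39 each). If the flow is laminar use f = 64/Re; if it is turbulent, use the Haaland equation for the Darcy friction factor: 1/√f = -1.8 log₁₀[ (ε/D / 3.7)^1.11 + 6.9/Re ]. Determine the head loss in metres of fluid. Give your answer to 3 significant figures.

h_f ≈ 210 m

ṁ = 202000 kg/h = 202000/3600 = 56.11 kg/s.
A = πD²/4 = π(0.132)²/4 = 0.01368 m²; mean velocity V = ṁ/(ρA) = 56.11/(880 · 0.01368) = 4.659 m/s.
Reynolds number Re = ρVD/μ = 880 · 4.659 · 0.132 / 0.362 = 1495.
Re < 2300 → laminar flow, so f = 64/Re = 64/1495 = 0.04281 (the turbulent correlation is not needed).
Total minor-loss coefficient ΣK = 4·0.11 + 4·0.39 = 2.
ΔP = [f·L/D + ΣK]·(ρV²/2) = [0.04281·580/0.132 + 2]·(880·4.659²/2) = [188.1 + 2]·9552 = 1.816e+06 Pa.
Head loss h_f = ΔP/(ρg) = 1.816e+06/(880·9.81) = 210 m.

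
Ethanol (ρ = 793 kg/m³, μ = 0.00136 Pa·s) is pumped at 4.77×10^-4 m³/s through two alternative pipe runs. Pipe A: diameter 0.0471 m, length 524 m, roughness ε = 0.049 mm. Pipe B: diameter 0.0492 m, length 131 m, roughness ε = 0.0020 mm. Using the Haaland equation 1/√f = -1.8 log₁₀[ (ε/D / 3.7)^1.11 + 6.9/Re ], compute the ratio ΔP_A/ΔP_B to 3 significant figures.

Pipe A: V = Q/A = 0.000477/0.001742 = 0.2738 m/s; Re = 7519; ε/D = 0.00104; Haaland → f = 0.03461; ΔP_A = f(L/D)(ρV²/2) = 1.144e+04 Pa.
Pipe B: V = Q/A = 0.000477/0.001901 = 0.2509 m/s; Re = 7198; ε/D = 4.07e-05; Haaland → f = 0.03391; ΔP_B = f(L/D)(ρV²/2) = 2254 Pa.
ΔP_A/ΔP_B = 1.144e+04/2254 = 5.08.

ΔP_A/ΔP_B ≈ 5.08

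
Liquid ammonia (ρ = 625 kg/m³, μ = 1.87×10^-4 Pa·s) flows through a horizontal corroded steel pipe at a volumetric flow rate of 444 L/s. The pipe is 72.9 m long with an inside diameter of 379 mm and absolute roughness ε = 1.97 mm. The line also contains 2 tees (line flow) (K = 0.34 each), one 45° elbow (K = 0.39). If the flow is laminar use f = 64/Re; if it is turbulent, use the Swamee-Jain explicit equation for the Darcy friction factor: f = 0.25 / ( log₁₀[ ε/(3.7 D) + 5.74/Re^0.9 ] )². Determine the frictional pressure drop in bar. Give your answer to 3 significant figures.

Q = 444 L/s = 444/1000 = 0.444 m³/s.
Cross-sectional area A = πD²/4 = π(0.379)²/4 = 0.1128 m²; mean velocity V = Q/A = 0.444/0.1128 = 3.936 m/s.
Reynolds number Re = ρVD/μ = 625 · 3.936 · 0.379 / 0.000187 = 4.985e+06.
Re > 4000 → turbulent. Relative roughness ε/D = 0.00197/0.379 = 0.0052. Swamee-Jain: f = 0.25/(log₁₀[0.0052/3.7 + 5.74/4.985e+06^0.9])² = 0.25/(log₁₀[0.0014 + 5.38e-06])² = 0.25/(-2.851)² = 0.03076.
Total minor-loss coefficient ΣK = 2·0.34 + 1·0.39 = 1.07.
ΔP = [f·L/D + ΣK]·(ρV²/2) = [0.03076·72.9/0.379 + 1.07]·(625·3.936²/2) = [5.917 + 1.07]·4840 = 3.382e+04 Pa.
ΔP = 3.382e+04 Pa = 0.338 bar.

ΔP ≈ 0.338 bar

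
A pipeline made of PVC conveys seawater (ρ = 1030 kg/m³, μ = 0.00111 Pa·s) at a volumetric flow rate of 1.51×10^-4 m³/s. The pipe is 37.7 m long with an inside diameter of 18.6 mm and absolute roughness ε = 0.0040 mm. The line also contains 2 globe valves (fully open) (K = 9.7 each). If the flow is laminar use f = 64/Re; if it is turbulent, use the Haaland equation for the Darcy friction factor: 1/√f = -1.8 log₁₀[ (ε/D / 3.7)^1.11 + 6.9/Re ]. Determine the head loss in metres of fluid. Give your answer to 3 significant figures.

Cross-sectional area A = πD²/4 = π(0.0186)²/4 = 0.0002717 m²; mean velocity V = Q/A = 0.000151/0.0002717 = 0.5557 m/s.
Reynolds number Re = ρVD/μ = 1030 · 0.5557 · 0.0186 / 0.00111 = 9592.
Re > 4000 → turbulent. Relative roughness ε/D = 4e-06/0.0186 = 0.000215. Haaland: 1/√f = -1.8 log₁₀[(0.000215/3.7)^1.11 + 6.9/9592] = -1.8 log₁₀[1.99e-05 + 0.000719] = 5.636, so f = 0.03148.
Total minor-loss coefficient ΣK = 2·9.7 = 19.4.
ΔP = [f·L/D + ΣK]·(ρV²/2) = [0.03148·37.7/0.0186 + 19.4]·(1030·0.5557²/2) = [63.81 + 19.4]·159 = 1.323e+04 Pa.
Head loss h_f = ΔP/(ρg) = 1.323e+04/(1030·9.81) = 1.31 m.

h_f ≈ 1.31 m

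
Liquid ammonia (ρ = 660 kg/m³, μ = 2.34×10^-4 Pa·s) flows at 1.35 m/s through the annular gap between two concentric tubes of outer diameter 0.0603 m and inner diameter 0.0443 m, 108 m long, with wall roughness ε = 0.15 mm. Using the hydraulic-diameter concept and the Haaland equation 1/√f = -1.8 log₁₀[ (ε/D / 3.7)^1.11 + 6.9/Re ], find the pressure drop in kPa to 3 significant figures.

ΔP ≈ 155 kPa

Hydraulic diameter D_h = 4A/P = D_o - D_i = 0.0603 - 0.0443 = 0.016 m.
Re = ρVD_h/μ = 660·1.35·0.016/0.000234 = 6.092e+04.
ε/D_h = 0.00015/0.016 = 0.00937; Haaland gives 1/√f = -1.8 log₁₀[0.00131+0.000113] = 5.123, so f = 0.03811.
ΔP = f(L/D_h)(ρV²/2) = 0.03811·108/0.016·601.4 = 1.547e+05 Pa.
ΔP = 155 kPa.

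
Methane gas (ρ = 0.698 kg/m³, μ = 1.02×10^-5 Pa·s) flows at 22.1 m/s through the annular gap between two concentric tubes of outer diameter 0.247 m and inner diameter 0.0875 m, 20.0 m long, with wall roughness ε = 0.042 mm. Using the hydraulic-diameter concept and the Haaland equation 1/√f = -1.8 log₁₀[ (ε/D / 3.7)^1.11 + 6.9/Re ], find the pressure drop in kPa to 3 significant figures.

ΔP ≈ 0.362 kPa

Hydraulic diameter D_h = 4A/P = D_o - D_i = 0.247 - 0.0875 = 0.1595 m.
Re = ρVD_h/μ = 0.698·22.1·0.1595/1.02e-05 = 2.412e+05.
ε/D_h = 4.2e-05/0.1595 = 0.000263; Haaland gives 1/√f = -1.8 log₁₀[2.49e-05+2.86e-05] = 7.689, so f = 0.01691.
ΔP = f(L/D_h)(ρV²/2) = 0.01691·20/0.1595·170.5 = 361.5 Pa.
ΔP = 0.362 kPa.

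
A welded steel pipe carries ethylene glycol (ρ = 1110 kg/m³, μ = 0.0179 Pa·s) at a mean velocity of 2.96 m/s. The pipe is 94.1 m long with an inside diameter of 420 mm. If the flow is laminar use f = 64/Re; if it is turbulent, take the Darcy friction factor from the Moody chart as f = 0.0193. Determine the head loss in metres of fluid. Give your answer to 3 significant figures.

Reynolds number Re = ρVD/μ = 1110 · 2.96 · 0.42 / 0.0179 = 7.709e+04.
Re > 4000 → turbulent; use the Moody-chart value f = 0.0193.
Darcy-Weisbach: ΔP = f(L/D)(ρV²/2) = 0.0193·(94.1/0.42)·(1110·2.96²/2) = 0.0193·224·4863 = 2.103e+04 Pa.
Head loss h_f = ΔP/(ρg) = 2.103e+04/(1110·9.81) = 1.93 m.

h_f ≈ 1.93 m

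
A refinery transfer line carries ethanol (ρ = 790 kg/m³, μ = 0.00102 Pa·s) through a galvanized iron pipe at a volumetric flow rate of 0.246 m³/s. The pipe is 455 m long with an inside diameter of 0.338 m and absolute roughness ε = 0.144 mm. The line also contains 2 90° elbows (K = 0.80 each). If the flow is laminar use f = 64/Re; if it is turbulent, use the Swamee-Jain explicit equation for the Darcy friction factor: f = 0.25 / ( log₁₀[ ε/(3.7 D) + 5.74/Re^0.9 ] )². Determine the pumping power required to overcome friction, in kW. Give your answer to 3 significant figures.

P ≈ 17.9 kW

Cross-sectional area A = πD²/4 = π(0.338)²/4 = 0.08973 m²; mean velocity V = Q/A = 0.246/0.08973 = 2.742 m/s.
Reynolds number Re = ρVD/μ = 790 · 2.742 · 0.338 / 0.00102 = 7.177e+05.
Re > 4000 → turbulent. Relative roughness ε/D = 0.000144/0.338 = 0.000426. Swamee-Jain: f = 0.25/(log₁₀[0.000426/3.7 + 5.74/7.177e+05^0.9])² = 0.25/(log₁₀[0.000115 + 3.08e-05])² = 0.25/(-3.836)² = 0.01699.
Total minor-loss coefficient ΣK = 2·0.8 = 1.6.
ΔP = [f·L/D + ΣK]·(ρV²/2) = [0.01699·455/0.338 + 1.6]·(790·2.742²/2) = [22.87 + 1.6]·2969 = 7.266e+04 Pa.
Pumping power P = QΔP = 0.246·7.266e+04 = 17870 W = 17.9 kW.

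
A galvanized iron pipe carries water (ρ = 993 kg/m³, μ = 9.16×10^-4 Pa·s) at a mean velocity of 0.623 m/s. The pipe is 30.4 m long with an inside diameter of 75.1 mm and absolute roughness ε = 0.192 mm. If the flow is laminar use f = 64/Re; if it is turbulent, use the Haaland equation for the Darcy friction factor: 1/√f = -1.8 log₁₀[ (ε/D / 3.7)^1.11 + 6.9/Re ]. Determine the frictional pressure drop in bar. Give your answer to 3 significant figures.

ΔP ≈ 0.0214 bar

Reynolds number Re = ρVD/μ = 993 · 0.623 · 0.0751 / 0.000916 = 5.072e+04.
Re > 4000 → turbulent. Relative roughness ε/D = 0.000192/0.0751 = 0.00256. Haaland: 1/√f = -1.8 log₁₀[(0.00256/3.7)^1.11 + 6.9/5.072e+04] = -1.8 log₁₀[0.00031 + 0.000136] = 6.031, so f = 0.0275.
Darcy-Weisbach: ΔP = f(L/D)(ρV²/2) = 0.0275·(30.4/0.0751)·(993·0.623²/2) = 0.0275·404.8·192.7 = 2145 Pa.
ΔP = 2145 Pa = 0.0214 bar.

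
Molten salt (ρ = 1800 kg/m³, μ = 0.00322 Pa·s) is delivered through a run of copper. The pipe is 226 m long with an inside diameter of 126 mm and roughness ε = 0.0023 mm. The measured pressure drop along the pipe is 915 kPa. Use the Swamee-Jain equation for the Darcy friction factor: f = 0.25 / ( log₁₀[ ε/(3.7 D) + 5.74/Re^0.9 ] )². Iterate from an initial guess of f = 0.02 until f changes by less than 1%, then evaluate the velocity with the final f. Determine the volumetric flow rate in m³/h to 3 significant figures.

Rearranging Darcy-Weisbach: V = √(2·ΔP·D/(f·L·ρ)). With ε/D = 2.3e-06/0.126 = 1.83e-05, iterate starting from f = 0.02:
  f = 0.02 → V = √(2·9.15e+05·0.126/(0.02·226·1800)) = 5.324 m/s; Re = ρVD/μ = 3.75e+05; f → 0.01403
  f = 0.01403 → V = 6.355 m/s; Re = 4.476e+05; f → 0.01362
  f = 0.01362 → V = 6.45 m/s; Re = 4.543e+05; f → 0.01359
Converged (Δf/f < 1%). With the final f = 0.01359: V = √(2·9.15e+05·0.126/(0.01359·226·1800)) = 6.458 m/s.
Q = V·A = 6.458·(π/4·0.126²) = 0.08052 m³/s = 290 m³/h.

Q ≈ 290 m³/h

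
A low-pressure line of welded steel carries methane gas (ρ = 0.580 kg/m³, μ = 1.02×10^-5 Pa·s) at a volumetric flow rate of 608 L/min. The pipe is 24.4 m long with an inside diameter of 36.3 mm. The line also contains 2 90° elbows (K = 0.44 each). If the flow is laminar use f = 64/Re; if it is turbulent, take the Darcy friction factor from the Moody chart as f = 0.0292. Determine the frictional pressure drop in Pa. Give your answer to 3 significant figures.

Q = 608 L/min = 608/60000 = 0.01013 m³/s.
Cross-sectional area A = πD²/4 = π(0.0363)²/4 = 0.001035 m²; mean velocity V = Q/A = 0.01013/0.001035 = 9.791 m/s.
Reynolds number Re = ρVD/μ = 0.58 · 9.791 · 0.0363 / 1.02e-05 = 2.021e+04.
Re > 4000 → turbulent; use the Moody-chart value f = 0.0292.
Total minor-loss coefficient ΣK = 2·0.44 = 0.88.
ΔP = [f·L/D + ΣK]·(ρV²/2) = [0.0292·24.4/0.0363 + 0.88]·(0.58·9.791²/2) = [19.63 + 0.88]·27.8 = 570.2 Pa.

ΔP ≈ 570 Pa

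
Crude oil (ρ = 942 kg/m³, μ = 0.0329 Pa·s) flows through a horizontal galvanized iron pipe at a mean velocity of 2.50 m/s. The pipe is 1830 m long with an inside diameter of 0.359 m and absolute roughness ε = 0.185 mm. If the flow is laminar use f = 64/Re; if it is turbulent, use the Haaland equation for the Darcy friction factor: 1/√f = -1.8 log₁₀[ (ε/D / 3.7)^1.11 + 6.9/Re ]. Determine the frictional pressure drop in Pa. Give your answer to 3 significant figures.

Reynolds number Re = ρVD/μ = 942 · 2.5 · 0.359 / 0.0329 = 2.57e+04.
Re > 4000 → turbulent. Relative roughness ε/D = 0.000185/0.359 = 0.000515. Haaland: 1/√f = -1.8 log₁₀[(0.000515/3.7)^1.11 + 6.9/2.57e+04] = -1.8 log₁₀[5.24e-05 + 0.000269] = 6.288, so f = 0.02529.
Darcy-Weisbach: ΔP = f(L/D)(ρV²/2) = 0.02529·(1830/0.359)·(942·2.5²/2) = 0.02529·5097·2944 = 3.795e+05 Pa.

ΔP ≈ 379000 Pa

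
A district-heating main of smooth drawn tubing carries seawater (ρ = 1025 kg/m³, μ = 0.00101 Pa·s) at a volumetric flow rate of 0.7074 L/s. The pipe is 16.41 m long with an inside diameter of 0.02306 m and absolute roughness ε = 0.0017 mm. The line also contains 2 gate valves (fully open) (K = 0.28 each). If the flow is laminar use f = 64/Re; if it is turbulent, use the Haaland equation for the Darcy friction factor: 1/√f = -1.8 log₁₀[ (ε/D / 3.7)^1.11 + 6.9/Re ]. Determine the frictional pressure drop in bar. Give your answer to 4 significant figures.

Q = 0.7074 L/s = 0.7074/1000 = 0.0007074 m³/s.
Cross-sectional area A = πD²/4 = π(0.02306)²/4 = 0.0004176 m²; mean velocity V = Q/A = 0.0007074/0.0004176 = 1.694 m/s.
Reynolds number Re = ρVD/μ = 1025 · 1.694 · 0.02306 / 0.00101 = 3.964e+04.
Re > 4000 → turbulent. Relative roughness ε/D = 1.7e-06/0.02306 = 7.37e-05. Haaland: 1/√f = -1.8 log₁₀[(7.37e-05/3.7)^1.11 + 6.9/3.964e+04] = -1.8 log₁₀[6.06e-06 + 0.000174] = 6.74, so f = 0.02201.
Total minor-loss coefficient ΣK = 2·0.28 = 0.56.
ΔP = [f·L/D + ΣK]·(ρV²/2) = [0.02201·16.41/0.02306 + 0.56]·(1025·1.694²/2) = [15.67 + 0.56]·1470 = 2.386e+04 Pa.
ΔP = 2.386e+04 Pa = 0.2386 bar.

ΔP ≈ 0.2386 bar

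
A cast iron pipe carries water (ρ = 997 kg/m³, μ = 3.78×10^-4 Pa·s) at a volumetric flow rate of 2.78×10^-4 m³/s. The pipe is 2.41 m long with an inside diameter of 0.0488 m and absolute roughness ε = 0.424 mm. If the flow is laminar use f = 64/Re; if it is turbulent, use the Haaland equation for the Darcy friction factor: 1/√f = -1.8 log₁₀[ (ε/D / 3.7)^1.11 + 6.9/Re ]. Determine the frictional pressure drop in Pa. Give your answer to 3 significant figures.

ΔP ≈ 21.3 Pa

Cross-sectional area A = πD²/4 = π(0.0488)²/4 = 0.00187 m²; mean velocity V = Q/A = 0.000278/0.00187 = 0.1486 m/s.
Reynolds number Re = ρVD/μ = 997 · 0.1486 · 0.0488 / 0.000378 = 1.913e+04.
Re > 4000 → turbulent. Relative roughness ε/D = 0.000424/0.0488 = 0.00869. Haaland: 1/√f = -1.8 log₁₀[(0.00869/3.7)^1.11 + 6.9/1.913e+04] = -1.8 log₁₀[0.00121 + 0.000361] = 5.049, so f = 0.03923.
Darcy-Weisbach: ΔP = f(L/D)(ρV²/2) = 0.03923·(2.41/0.0488)·(997·0.1486²/2) = 0.03923·49.39·11.01 = 21.34 Pa.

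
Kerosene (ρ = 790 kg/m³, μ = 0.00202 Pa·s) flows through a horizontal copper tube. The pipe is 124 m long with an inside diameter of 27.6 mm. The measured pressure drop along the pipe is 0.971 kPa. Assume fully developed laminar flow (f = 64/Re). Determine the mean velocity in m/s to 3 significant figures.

V ≈ 0.0923 m/s

For laminar flow, f = 64/Re with Re = ρVD/μ, so Darcy-Weisbach reduces to ΔP = 32μLV/D². Solving for V: V = ΔP·D²/(32μL) = 971·(0.0276)²/(32·0.00202·124) = 0.09228 m/s.
Check: Re = ρVD/μ = 790·0.09228·0.0276/0.00202 = 996.1 < 2300, so the laminar assumption holds.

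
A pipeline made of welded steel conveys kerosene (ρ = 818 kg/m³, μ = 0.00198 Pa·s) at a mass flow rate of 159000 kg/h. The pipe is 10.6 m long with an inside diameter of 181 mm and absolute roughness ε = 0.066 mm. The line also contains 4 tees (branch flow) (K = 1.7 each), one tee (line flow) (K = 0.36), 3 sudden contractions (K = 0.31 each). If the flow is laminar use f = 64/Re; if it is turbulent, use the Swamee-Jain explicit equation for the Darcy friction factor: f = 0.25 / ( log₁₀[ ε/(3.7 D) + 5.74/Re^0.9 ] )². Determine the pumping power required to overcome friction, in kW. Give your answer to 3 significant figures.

P ≈ 0.893 kW

ṁ = 159000 kg/h = 159000/3600 = 44.17 kg/s.
A = πD²/4 = π(0.181)²/4 = 0.02573 m²; mean velocity V = ṁ/(ρA) = 44.17/(818 · 0.02573) = 2.098 m/s.
Reynolds number Re = ρVD/μ = 818 · 2.098 · 0.181 / 0.00198 = 1.569e+05.
Re > 4000 → turbulent. Relative roughness ε/D = 6.6e-05/0.181 = 0.000365. Swamee-Jain: f = 0.25/(log₁₀[0.000365/3.7 + 5.74/1.569e+05^0.9])² = 0.25/(log₁₀[9.86e-05 + 0.000121])² = 0.25/(-3.658)² = 0.01868.
Total minor-loss coefficient ΣK = 4·1.7 + 1·0.36 + 3·0.31 = 8.09.
ΔP = [f·L/D + ΣK]·(ρV²/2) = [0.01868·10.6/0.181 + 8.09]·(818·2.098²/2) = [1.094 + 8.09]·1801 = 1.654e+04 Pa.
Q = ṁ/ρ = 44.17/818 = 0.05399 m³/s.
Pumping power P = QΔP = 0.05399·1.654e+04 = 893.1 W = 0.893 kW.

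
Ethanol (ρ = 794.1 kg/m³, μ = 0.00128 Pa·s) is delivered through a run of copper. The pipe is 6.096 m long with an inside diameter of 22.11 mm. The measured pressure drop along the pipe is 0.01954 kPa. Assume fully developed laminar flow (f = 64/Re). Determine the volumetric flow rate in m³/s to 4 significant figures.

For laminar flow, f = 64/Re with Re = ρVD/μ, so Darcy-Weisbach reduces to ΔP = 32μLV/D². Solving for V: V = ΔP·D²/(32μL) = 19.54·(0.02211)²/(32·0.00128·6.096) = 0.03826 m/s.
Check: Re = ρVD/μ = 794.1·0.03826·0.02211/0.00128 = 524.7 < 2300, so the laminar assumption holds.
Q = V·A = 0.03826·(π/4·0.02211²) = 1.469e-05 m³/s = 1.469×10^-5 m³/s.

Q ≈ 1.469×10^-5 m³/s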